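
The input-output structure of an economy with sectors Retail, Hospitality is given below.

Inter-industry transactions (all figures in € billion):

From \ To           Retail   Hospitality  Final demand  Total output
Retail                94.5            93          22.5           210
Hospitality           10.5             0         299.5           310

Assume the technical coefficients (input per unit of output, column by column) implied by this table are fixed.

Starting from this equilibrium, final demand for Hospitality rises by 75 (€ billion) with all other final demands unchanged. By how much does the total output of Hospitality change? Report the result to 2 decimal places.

Δx_2 = 77.10

Technical coefficients a_ij = z_ij / X_j:
  a_11 = 94.5/210 = 0.45, a_21 = 10.5/210 = 0.05
  a_12 = 93/310 = 0.30, a_22 = 0/310 = 0.00
I − A =
  [   0.55    -0.30]
  [  -0.05     1.00]
det(I−A) = (0.55)(1.00) − (-0.30)(-0.05) = 0.5350
adj(I−A) = [[1.00, 0.30], [0.05, 0.55]]
(I − A)⁻¹ = adj(I−A) / det(I−A) ≈
  [   1.8692     0.5607]
  [   0.0935     1.0280]
Δx = (I − A)⁻¹ Δd with Δd having +75 in the Hospitality component and 0 elsewhere.
So Δx_2 = L_22 · (+75), where L_22 = adj(I−A)_22 / det(I−A) = 0.55 / 0.5350.
Δx_2 = 0.55 × (+75) / 0.5350 = 41.25 / 0.5350 ≈ 77.10.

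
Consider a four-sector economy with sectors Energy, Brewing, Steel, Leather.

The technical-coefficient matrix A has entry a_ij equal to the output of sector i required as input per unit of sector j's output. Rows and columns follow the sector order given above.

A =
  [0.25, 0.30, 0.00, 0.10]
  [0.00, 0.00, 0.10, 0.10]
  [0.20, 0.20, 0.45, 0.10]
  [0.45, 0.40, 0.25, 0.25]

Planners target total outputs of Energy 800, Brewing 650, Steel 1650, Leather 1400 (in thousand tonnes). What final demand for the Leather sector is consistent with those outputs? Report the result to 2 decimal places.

d_L = 17.50

I − A =
  [   0.75    -0.30     0.00    -0.10]
  [   0.00     1.00    -0.10    -0.10]
  [  -0.20    -0.20     0.55    -0.10]
  [  -0.45    -0.40    -0.25     0.75]
d = (I − A) x:
  d_E = (+0.75)·800 + (-0.30)·650 + (+0.00)·1650 + (-0.10)·1400 = 265.00
  d_B = (+0.00)·800 + (+1.00)·650 + (-0.10)·1650 + (-0.10)·1400 = 345.00
  d_S = (-0.20)·800 + (-0.20)·650 + (+0.55)·1650 + (-0.10)·1400 = 477.50
  d_L = (-0.45)·800 + (-0.40)·650 + (-0.25)·1650 + (+0.75)·1400 = 17.50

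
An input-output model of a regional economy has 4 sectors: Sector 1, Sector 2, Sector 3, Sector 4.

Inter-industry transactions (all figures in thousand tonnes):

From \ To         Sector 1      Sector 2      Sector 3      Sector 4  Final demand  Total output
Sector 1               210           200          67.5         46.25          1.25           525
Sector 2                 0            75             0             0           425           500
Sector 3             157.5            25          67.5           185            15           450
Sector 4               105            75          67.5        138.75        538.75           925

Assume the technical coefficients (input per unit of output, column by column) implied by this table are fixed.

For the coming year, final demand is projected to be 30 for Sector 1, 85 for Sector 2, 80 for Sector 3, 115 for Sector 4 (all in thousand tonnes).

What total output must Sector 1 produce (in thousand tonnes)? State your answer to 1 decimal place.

x_1 = 192.4

Technical coefficients a_ij = z_ij / X_j:
  a_11 = 210/525 = 0.40, a_21 = 0/525 = 0.00, a_31 = 157.5/525 = 0.30, a_41 = 105/525 = 0.20
  a_12 = 200/500 = 0.40, a_22 = 75/500 = 0.15, a_32 = 25/500 = 0.05, a_42 = 75/500 = 0.15
  a_13 = 67.5/450 = 0.15, a_23 = 0/450 = 0.00, a_33 = 67.5/450 = 0.15, a_43 = 67.5/450 = 0.15
  a_14 = 46.25/925 = 0.05, a_24 = 0/925 = 0.00, a_34 = 185/925 = 0.20, a_44 = 138.75/925 = 0.15
I − A =
  [   0.60    -0.40    -0.15    -0.05]
  [   0.00     0.85     0.00     0.00]
  [  -0.30    -0.05     0.85    -0.20]
  [  -0.20    -0.15    -0.15     0.85]
Compute the cofactors C_ij = (−1)^(i+j)·(3×3 minor ij) of I−A; the adjugate is their transpose:
adj(I−A) = Cᵀ =
  [ 0.588625   0.294625   0.114750   0.061625]
  [ 0.000000   0.360500   0.000000   0.000000]
  [ 0.250750   0.163250   0.425000   0.114750]
  [ 0.182750   0.161750   0.102000   0.395250]
det(I−A) = Σ_j (I−A)_1j·C_1j = (0.60)(0.588625) + (-0.40)(0.000000) + (-0.15)(0.250750) + (-0.05)(0.182750) = 0.306425
(I − A)⁻¹ = adj(I−A) / det(I−A) ≈
  [   1.9209     0.9615     0.3745     0.2011]
  [   0.0000     1.1765     0.0000     0.0000]
  [   0.8183     0.5328     1.3870     0.3745]
  [   0.5964     0.5279     0.3329     1.2899]
x = (I − A)⁻¹ d = adj(I−A)·d / det(I−A), with det(I−A) = 0.306425:
  x_1 = (0.588625·30 + 0.294625·85 + 0.114750·80 + 0.061625·115) / 0.306425 = 58.96875 / 0.306425 ≈ 192.4
  x_2 = (0.000000·30 + 0.360500·85 + 0.000000·80 + 0.000000·115) / 0.306425 = 30.6425 / 0.306425 = 100.0
  x_3 = (0.250750·30 + 0.163250·85 + 0.425000·80 + 0.114750·115) / 0.306425 = 68.595 / 0.306425 ≈ 223.9
  x_4 = (0.182750·30 + 0.161750·85 + 0.102000·80 + 0.395250·115) / 0.306425 = 72.845 / 0.306425 ≈ 237.7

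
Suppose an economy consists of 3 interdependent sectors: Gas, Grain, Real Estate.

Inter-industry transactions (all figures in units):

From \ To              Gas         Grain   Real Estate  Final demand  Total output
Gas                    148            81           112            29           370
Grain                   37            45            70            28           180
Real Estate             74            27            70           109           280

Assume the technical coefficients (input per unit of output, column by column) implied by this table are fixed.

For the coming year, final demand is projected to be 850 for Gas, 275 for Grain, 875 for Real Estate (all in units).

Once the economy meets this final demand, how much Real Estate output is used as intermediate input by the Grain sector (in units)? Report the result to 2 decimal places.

Technical coefficients a_ij = z_ij / X_j:
  a_11 = 148/370 = 0.40, a_21 = 37/370 = 0.10, a_31 = 74/370 = 0.20
  a_12 = 81/180 = 0.45, a_22 = 45/180 = 0.25, a_32 = 27/180 = 0.15
  a_13 = 112/280 = 0.40, a_23 = 70/280 = 0.25, a_33 = 70/280 = 0.25
I − A =
  [   0.60    -0.45    -0.40]
  [  -0.10     0.75    -0.25]
  [  -0.20    -0.15     0.75]
Cofactors of I−A, C_ij = (−1)^(i+j)·(minor ij) (rows/columns in the sector order above):
  C_11 = (0.75)(0.75) − (-0.25)(-0.15) = 0.5250
  C_12 = −[(-0.10)(0.75) − (-0.25)(-0.20)] = 0.1250
  C_13 = (-0.10)(-0.15) − (0.75)(-0.20) = 0.1650
  C_21 = −[(-0.45)(0.75) − (-0.40)(-0.15)] = 0.3975
  C_22 = (0.60)(0.75) − (-0.40)(-0.20) = 0.3700
  C_23 = −[(0.60)(-0.15) − (-0.45)(-0.20)] = 0.1800
  C_31 = (-0.45)(-0.25) − (-0.40)(0.75) = 0.4125
  C_32 = −[(0.60)(-0.25) − (-0.40)(-0.10)] = 0.1900
  C_33 = (0.60)(0.75) − (-0.45)(-0.10) = 0.4050
det(I−A) = Σ_j (I−A)_1j·C_1j = (0.60)(0.5250) + (-0.45)(0.1250) + (-0.40)(0.1650) = 0.19275
adj(I−A) = Cᵀ =
  [ 0.5250   0.3975   0.4125]
  [ 0.1250   0.3700   0.1900]
  [ 0.1650   0.1800   0.4050]
(I − A)⁻¹ = adj(I−A) / det(I−A) ≈
  [   2.7237     2.0623     2.1401]
  [   0.6485     1.9196     0.9857]
  [   0.8560     0.9339     2.1012]
First solve x = (I − A)⁻¹ d = adj(I−A)·d / det(I−A); in particular x_2 = (0.1250·850 + 0.3700·275 + 0.1900·875) / 0.19275 = 374.25 / 0.19275 ≈ 1941.6342.
Intermediate flow from 3 to 2: z_32 = a_32 · x_2 = 0.15 × 374.25 / 0.19275 = 56.1375 / 0.19275 ≈ 291.25.

z_32 = 291.25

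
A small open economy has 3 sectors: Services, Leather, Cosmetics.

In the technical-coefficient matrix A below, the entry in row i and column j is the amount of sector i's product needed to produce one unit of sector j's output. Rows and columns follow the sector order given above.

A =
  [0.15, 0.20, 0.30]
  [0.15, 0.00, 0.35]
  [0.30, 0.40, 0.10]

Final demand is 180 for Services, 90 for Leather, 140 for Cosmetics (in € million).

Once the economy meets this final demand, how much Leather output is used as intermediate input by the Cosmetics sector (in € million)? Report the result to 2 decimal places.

z_23 = 154.00

I − A =
  [   0.85    -0.20    -0.30]
  [  -0.15     1.00    -0.35]
  [  -0.30    -0.40     0.90]
Cofactors of I−A, C_ij = (−1)^(i+j)·(minor ij) (rows/columns in the sector order above):
  C_11 = (1.00)(0.90) − (-0.35)(-0.40) = 0.7600
  C_12 = −[(-0.15)(0.90) − (-0.35)(-0.30)] = 0.2400
  C_13 = (-0.15)(-0.40) − (1.00)(-0.30) = 0.3600
  C_21 = −[(-0.20)(0.90) − (-0.30)(-0.40)] = 0.3000
  C_22 = (0.85)(0.90) − (-0.30)(-0.30) = 0.6750
  C_23 = −[(0.85)(-0.40) − (-0.20)(-0.30)] = 0.4000
  C_31 = (-0.20)(-0.35) − (-0.30)(1.00) = 0.3700
  C_32 = −[(0.85)(-0.35) − (-0.30)(-0.15)] = 0.3425
  C_33 = (0.85)(1.00) − (-0.20)(-0.15) = 0.8200
det(I−A) = Σ_j (I−A)_1j·C_1j = (0.85)(0.7600) + (-0.20)(0.2400) + (-0.30)(0.3600) = 0.4900
adj(I−A) = Cᵀ =
  [ 0.7600   0.3000   0.3700]
  [ 0.2400   0.6750   0.3425]
  [ 0.3600   0.4000   0.8200]
(I − A)⁻¹ = adj(I−A) / det(I−A) ≈
  [   1.5510     0.6122     0.7551]
  [   0.4898     1.3776     0.6990]
  [   0.7347     0.8163     1.6735]
First solve x = (I − A)⁻¹ d = adj(I−A)·d / det(I−A); in particular x_3 = (0.3600·180 + 0.4000·90 + 0.8200·140) / 0.4900 = 215.60 / 0.4900 = 440.0000.
Intermediate flow from 2 to 3: z_23 = a_23 · x_3 = 0.35 × 215.60 / 0.4900 = 75.46 / 0.4900 = 154.00.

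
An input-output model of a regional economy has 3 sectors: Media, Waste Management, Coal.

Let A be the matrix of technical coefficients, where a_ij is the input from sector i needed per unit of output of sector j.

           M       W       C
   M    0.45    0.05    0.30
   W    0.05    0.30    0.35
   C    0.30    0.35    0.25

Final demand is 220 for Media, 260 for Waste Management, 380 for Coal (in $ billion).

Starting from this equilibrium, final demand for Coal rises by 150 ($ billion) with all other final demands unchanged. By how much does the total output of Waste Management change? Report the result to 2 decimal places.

Δx_W = 213.18

I − A =
  [   0.55    -0.05    -0.30]
  [  -0.05     0.70    -0.35]
  [  -0.30    -0.35     0.75]
Cofactors of I−A, C_ij = (−1)^(i+j)·(minor ij) (rows/columns in the sector order above):
  C_11 = (0.70)(0.75) − (-0.35)(-0.35) = 0.4025
  C_12 = −[(-0.05)(0.75) − (-0.35)(-0.30)] = 0.1425
  C_13 = (-0.05)(-0.35) − (0.70)(-0.30) = 0.2275
  C_21 = −[(-0.05)(0.75) − (-0.30)(-0.35)] = 0.1425
  C_22 = (0.55)(0.75) − (-0.30)(-0.30) = 0.3225
  C_23 = −[(0.55)(-0.35) − (-0.05)(-0.30)] = 0.2075
  C_31 = (-0.05)(-0.35) − (-0.30)(0.70) = 0.2275
  C_32 = −[(0.55)(-0.35) − (-0.30)(-0.05)] = 0.2075
  C_33 = (0.55)(0.70) − (-0.05)(-0.05) = 0.3825
det(I−A) = Σ_j (I−A)_1j·C_1j = (0.55)(0.4025) + (-0.05)(0.1425) + (-0.30)(0.2275) = 0.1460
adj(I−A) = Cᵀ =
  [ 0.4025   0.1425   0.2275]
  [ 0.1425   0.3225   0.2075]
  [ 0.2275   0.2075   0.3825]
(I − A)⁻¹ = adj(I−A) / det(I−A) ≈
  [   2.7568     0.9760     1.5582]
  [   0.9760     2.2089     1.4212]
  [   1.5582     1.4212     2.6199]
Δx = (I − A)⁻¹ Δd with Δd having +150 in the Coal component and 0 elsewhere.
So Δx_W = L_WC · (+150), where L_WC = adj(I−A)_WC / det(I−A) = 0.2075 / 0.1460.
Δx_W = 0.2075 × (+150) / 0.1460 = 31.125 / 0.1460 ≈ 213.18.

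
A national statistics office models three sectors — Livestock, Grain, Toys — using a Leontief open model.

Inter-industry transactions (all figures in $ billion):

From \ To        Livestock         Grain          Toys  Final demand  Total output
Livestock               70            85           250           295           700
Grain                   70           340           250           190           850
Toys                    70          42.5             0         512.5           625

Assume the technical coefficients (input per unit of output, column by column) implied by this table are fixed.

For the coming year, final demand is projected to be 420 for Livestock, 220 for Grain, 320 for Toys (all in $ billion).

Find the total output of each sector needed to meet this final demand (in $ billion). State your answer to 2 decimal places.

x_L = 746.06, x_G = 780.08, x_T = 433.61

Technical coefficients a_ij = z_ij / X_j:
  a_LL = 70/700 = 0.10, a_GL = 70/700 = 0.10, a_TL = 70/700 = 0.10
  a_LG = 85/850 = 0.10, a_GG = 340/850 = 0.40, a_TG = 42.5/850 = 0.05
  a_LT = 250/625 = 0.40, a_GT = 250/625 = 0.40, a_TT = 0/625 = 0.00
I − A =
  [   0.90    -0.10    -0.40]
  [  -0.10     0.60    -0.40]
  [  -0.10    -0.05     1.00]
Cofactors of I−A, C_ij = (−1)^(i+j)·(minor ij) (rows/columns in the sector order above):
  C_11 = (0.60)(1.00) − (-0.40)(-0.05) = 0.5800
  C_12 = −[(-0.10)(1.00) − (-0.40)(-0.10)] = 0.1400
  C_13 = (-0.10)(-0.05) − (0.60)(-0.10) = 0.0650
  C_21 = −[(-0.10)(1.00) − (-0.40)(-0.05)] = 0.1200
  C_22 = (0.90)(1.00) − (-0.40)(-0.10) = 0.8600
  C_23 = −[(0.90)(-0.05) − (-0.10)(-0.10)] = 0.0550
  C_31 = (-0.10)(-0.40) − (-0.40)(0.60) = 0.2800
  C_32 = −[(0.90)(-0.40) − (-0.40)(-0.10)] = 0.4000
  C_33 = (0.90)(0.60) − (-0.10)(-0.10) = 0.5300
det(I−A) = Σ_j (I−A)_1j·C_1j = (0.90)(0.5800) + (-0.10)(0.1400) + (-0.40)(0.0650) = 0.4820
adj(I−A) = Cᵀ =
  [ 0.5800   0.1200   0.2800]
  [ 0.1400   0.8600   0.4000]
  [ 0.0650   0.0550   0.5300]
(I − A)⁻¹ = adj(I−A) / det(I−A) ≈
  [   1.2033     0.2490     0.5809]
  [   0.2905     1.7842     0.8299]
  [   0.1349     0.1141     1.0996]
x = (I − A)⁻¹ d = adj(I−A)·d / det(I−A), with det(I−A) = 0.4820:
  x_L = (0.5800·420 + 0.1200·220 + 0.2800·320) / 0.4820 = 359.60 / 0.4820 ≈ 746.06
  x_G = (0.1400·420 + 0.8600·220 + 0.4000·320) / 0.4820 = 376.00 / 0.4820 ≈ 780.08
  x_T = (0.0650·420 + 0.0550·220 + 0.5300·320) / 0.4820 = 209.00 / 0.4820 ≈ 433.61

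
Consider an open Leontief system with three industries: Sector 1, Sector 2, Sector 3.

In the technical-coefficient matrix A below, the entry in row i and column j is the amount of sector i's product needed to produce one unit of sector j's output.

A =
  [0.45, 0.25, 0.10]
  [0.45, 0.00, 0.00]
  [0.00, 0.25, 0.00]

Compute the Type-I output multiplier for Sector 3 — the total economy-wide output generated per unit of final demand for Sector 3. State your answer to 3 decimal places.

m_3 = 1.367

I − A =
  [   0.55    -0.25    -0.10]
  [  -0.45     1.00     0.00]
  [   0.00    -0.25     1.00]
Cofactors of I−A, C_ij = (−1)^(i+j)·(minor ij) (rows/columns in the sector order above):
  C_11 = (1.00)(1.00) − (0.00)(-0.25) = 1.0000
  C_12 = −[(-0.45)(1.00) − (0.00)(0.00)] = 0.4500
  C_13 = (-0.45)(-0.25) − (1.00)(0.00) = 0.1125
  C_21 = −[(-0.25)(1.00) − (-0.10)(-0.25)] = 0.2750
  C_22 = (0.55)(1.00) − (-0.10)(0.00) = 0.5500
  C_23 = −[(0.55)(-0.25) − (-0.25)(0.00)] = 0.1375
  C_31 = (-0.25)(0.00) − (-0.10)(1.00) = 0.1000
  C_32 = −[(0.55)(0.00) − (-0.10)(-0.45)] = 0.0450
  C_33 = (0.55)(1.00) − (-0.25)(-0.45) = 0.4375
det(I−A) = Σ_j (I−A)_1j·C_1j = (0.55)(1.0000) + (-0.25)(0.4500) + (-0.10)(0.1125) = 0.42625
adj(I−A) = Cᵀ =
  [ 1.0000   0.2750   0.1000]
  [ 0.4500   0.5500   0.0450]
  [ 0.1125   0.1375   0.4375]
(I − A)⁻¹ = adj(I−A) / det(I−A) ≈
  [   2.3460     0.6452     0.2346]
  [   1.0557     1.2903     0.1056]
  [   0.2639     0.3226     1.0264]
The output multiplier for sector j is the column-j sum of the Leontief inverse (I − A)⁻¹ = adj(I−A) / det(I−A).
Column 3 of adj(I−A): (0.1000, 0.0450, 0.4375); det(I−A) = 0.42625.
m_3 = (0.1000 + 0.0450 + 0.4375) / 0.42625 = 0.5825 / 0.42625 ≈ 1.367.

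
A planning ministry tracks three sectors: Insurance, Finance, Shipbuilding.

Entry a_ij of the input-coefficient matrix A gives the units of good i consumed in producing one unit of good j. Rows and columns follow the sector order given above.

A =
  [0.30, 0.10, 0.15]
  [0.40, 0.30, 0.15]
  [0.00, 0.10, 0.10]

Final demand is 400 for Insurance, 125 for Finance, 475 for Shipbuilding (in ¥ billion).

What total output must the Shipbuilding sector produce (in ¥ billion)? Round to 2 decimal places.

I − A =
  [   0.70    -0.10    -0.15]
  [  -0.40     0.70    -0.15]
  [   0.00    -0.10     0.90]
Cofactors of I−A, C_ij = (−1)^(i+j)·(minor ij) (rows/columns in the sector order above):
  C_11 = (0.70)(0.90) − (-0.15)(-0.10) = 0.6150
  C_12 = −[(-0.40)(0.90) − (-0.15)(0.00)] = 0.3600
  C_13 = (-0.40)(-0.10) − (0.70)(0.00) = 0.0400
  C_21 = −[(-0.10)(0.90) − (-0.15)(-0.10)] = 0.1050
  C_22 = (0.70)(0.90) − (-0.15)(0.00) = 0.6300
  C_23 = −[(0.70)(-0.10) − (-0.10)(0.00)] = 0.0700
  C_31 = (-0.10)(-0.15) − (-0.15)(0.70) = 0.1200
  C_32 = −[(0.70)(-0.15) − (-0.15)(-0.40)] = 0.1650
  C_33 = (0.70)(0.70) − (-0.10)(-0.40) = 0.4500
det(I−A) = Σ_j (I−A)_1j·C_1j = (0.70)(0.6150) + (-0.10)(0.3600) + (-0.15)(0.0400) = 0.3885
adj(I−A) = Cᵀ =
  [ 0.6150   0.1050   0.1200]
  [ 0.3600   0.6300   0.1650]
  [ 0.0400   0.0700   0.4500]
(I − A)⁻¹ = adj(I−A) / det(I−A) ≈
  [   1.5830     0.2703     0.3089]
  [   0.9266     1.6216     0.4247]
  [   0.1030     0.1802     1.1583]
x = (I − A)⁻¹ d = adj(I−A)·d / det(I−A), with det(I−A) = 0.3885:
  x_I = (0.6150·400 + 0.1050·125 + 0.1200·475) / 0.3885 = 316.125 / 0.3885 ≈ 813.71
  x_F = (0.3600·400 + 0.6300·125 + 0.1650·475) / 0.3885 = 301.125 / 0.3885 ≈ 775.10
  x_S = (0.0400·400 + 0.0700·125 + 0.4500·475) / 0.3885 = 238.50 / 0.3885 ≈ 613.90

x_S = 613.90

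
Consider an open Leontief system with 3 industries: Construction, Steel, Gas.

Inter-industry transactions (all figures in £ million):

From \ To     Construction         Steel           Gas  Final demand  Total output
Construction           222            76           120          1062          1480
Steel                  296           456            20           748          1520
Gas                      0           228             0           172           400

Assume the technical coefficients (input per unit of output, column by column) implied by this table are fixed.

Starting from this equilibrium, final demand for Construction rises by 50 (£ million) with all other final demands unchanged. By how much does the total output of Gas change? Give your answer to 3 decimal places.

Δx_G = 2.633

Technical coefficients a_ij = z_ij / X_j:
  a_CC = 222/1480 = 0.15, a_SC = 296/1480 = 0.20, a_GC = 0/1480 = 0.00
  a_CS = 76/1520 = 0.05, a_SS = 456/1520 = 0.30, a_GS = 228/1520 = 0.15
  a_CG = 120/400 = 0.30, a_SG = 20/400 = 0.05, a_GG = 0/400 = 0.00
I − A =
  [   0.85    -0.05    -0.30]
  [  -0.20     0.70    -0.05]
  [   0.00    -0.15     1.00]
Cofactors of I−A, C_ij = (−1)^(i+j)·(minor ij) (rows/columns in the sector order above):
  C_11 = (0.70)(1.00) − (-0.05)(-0.15) = 0.6925
  C_12 = −[(-0.20)(1.00) − (-0.05)(0.00)] = 0.2000
  C_13 = (-0.20)(-0.15) − (0.70)(0.00) = 0.0300
  C_21 = −[(-0.05)(1.00) − (-0.30)(-0.15)] = 0.0950
  C_22 = (0.85)(1.00) − (-0.30)(0.00) = 0.8500
  C_23 = −[(0.85)(-0.15) − (-0.05)(0.00)] = 0.1275
  C_31 = (-0.05)(-0.05) − (-0.30)(0.70) = 0.2125
  C_32 = −[(0.85)(-0.05) − (-0.30)(-0.20)] = 0.1025
  C_33 = (0.85)(0.70) − (-0.05)(-0.20) = 0.5850
det(I−A) = Σ_j (I−A)_1j·C_1j = (0.85)(0.6925) + (-0.05)(0.2000) + (-0.30)(0.0300) = 0.569625
adj(I−A) = Cᵀ =
  [ 0.6925   0.0950   0.2125]
  [ 0.2000   0.8500   0.1025]
  [ 0.0300   0.1275   0.5850]
(I − A)⁻¹ = adj(I−A) / det(I−A) ≈
  [   1.2157     0.1668     0.3731]
  [   0.3511     1.4922     0.1799]
  [   0.0527     0.2238     1.0270]
Δx = (I − A)⁻¹ Δd with Δd having +50 in the Construction component and 0 elsewhere.
So Δx_G = L_GC · (+50), where L_GC = adj(I−A)_GC / det(I−A) = 0.0300 / 0.569625.
Δx_G = 0.0300 × (+50) / 0.569625 = 1.50 / 0.569625 ≈ 2.633.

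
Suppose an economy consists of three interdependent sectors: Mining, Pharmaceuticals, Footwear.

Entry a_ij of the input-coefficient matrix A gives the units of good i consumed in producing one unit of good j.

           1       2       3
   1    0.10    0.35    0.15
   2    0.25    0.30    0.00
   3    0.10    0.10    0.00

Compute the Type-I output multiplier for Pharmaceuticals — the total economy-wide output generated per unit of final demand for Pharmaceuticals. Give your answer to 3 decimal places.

I − A =
  [   0.90    -0.35    -0.15]
  [  -0.25     0.70     0.00]
  [  -0.10    -0.10     1.00]
Cofactors of I−A, C_ij = (−1)^(i+j)·(minor ij) (rows/columns in the sector order above):
  C_11 = (0.70)(1.00) − (0.00)(-0.10) = 0.7000
  C_12 = −[(-0.25)(1.00) − (0.00)(-0.10)] = 0.2500
  C_13 = (-0.25)(-0.10) − (0.70)(-0.10) = 0.0950
  C_21 = −[(-0.35)(1.00) − (-0.15)(-0.10)] = 0.3650
  C_22 = (0.90)(1.00) − (-0.15)(-0.10) = 0.8850
  C_23 = −[(0.90)(-0.10) − (-0.35)(-0.10)] = 0.1250
  C_31 = (-0.35)(0.00) − (-0.15)(0.70) = 0.1050
  C_32 = −[(0.90)(0.00) − (-0.15)(-0.25)] = 0.0375
  C_33 = (0.90)(0.70) − (-0.35)(-0.25) = 0.5425
det(I−A) = Σ_j (I−A)_1j·C_1j = (0.90)(0.7000) + (-0.35)(0.2500) + (-0.15)(0.0950) = 0.52825
adj(I−A) = Cᵀ =
  [ 0.7000   0.3650   0.1050]
  [ 0.2500   0.8850   0.0375]
  [ 0.0950   0.1250   0.5425]
(I − A)⁻¹ = adj(I−A) / det(I−A) ≈
  [   1.3251     0.6910     0.1988]
  [   0.4733     1.6753     0.0710]
  [   0.1798     0.2366     1.0270]
The output multiplier for sector j is the column-j sum of the Leontief inverse (I − A)⁻¹ = adj(I−A) / det(I−A).
Column 2 of adj(I−A): (0.3650, 0.8850, 0.1250); det(I−A) = 0.52825.
m_2 = (0.3650 + 0.8850 + 0.1250) / 0.52825 = 1.375 / 0.52825 ≈ 2.603.

m_2 = 2.603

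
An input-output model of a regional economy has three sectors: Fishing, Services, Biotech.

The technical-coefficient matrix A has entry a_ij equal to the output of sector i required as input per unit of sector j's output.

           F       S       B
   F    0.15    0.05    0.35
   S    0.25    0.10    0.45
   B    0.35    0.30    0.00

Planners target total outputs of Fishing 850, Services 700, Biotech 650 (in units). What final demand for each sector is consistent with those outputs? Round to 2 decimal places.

d_F = 460.00, d_S = 125.00, d_B = 142.50

I − A =
  [   0.85    -0.05    -0.35]
  [  -0.25     0.90    -0.45]
  [  -0.35    -0.30     1.00]
d = (I − A) x:
  d_F = (+0.85)·850 + (-0.05)·700 + (-0.35)·650 = 460.00
  d_S = (-0.25)·850 + (+0.90)·700 + (-0.45)·650 = 125.00
  d_B = (-0.35)·850 + (-0.30)·700 + (+1.00)·650 = 142.50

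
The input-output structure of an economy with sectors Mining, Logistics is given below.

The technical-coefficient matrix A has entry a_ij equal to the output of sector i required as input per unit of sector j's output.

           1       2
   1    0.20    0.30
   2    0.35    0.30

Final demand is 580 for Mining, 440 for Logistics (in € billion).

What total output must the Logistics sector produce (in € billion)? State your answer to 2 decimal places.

I − A =
  [   0.80    -0.30]
  [  -0.35     0.70]
det(I−A) = (0.80)(0.70) − (-0.30)(-0.35) = 0.4550
adj(I−A) = [[0.70, 0.30], [0.35, 0.80]]
(I − A)⁻¹ = adj(I−A) / det(I−A) ≈
  [   1.5385     0.6593]
  [   0.7692     1.7582]
x = (I − A)⁻¹ d = adj(I−A)·d / det(I−A), with det(I−A) = 0.4550:
  x_1 = (0.70·580 + 0.30·440) / 0.4550 = 538.00 / 0.4550 ≈ 1182.42
  x_2 = (0.35·580 + 0.80·440) / 0.4550 = 555.00 / 0.4550 ≈ 1219.78

x_2 = 1219.78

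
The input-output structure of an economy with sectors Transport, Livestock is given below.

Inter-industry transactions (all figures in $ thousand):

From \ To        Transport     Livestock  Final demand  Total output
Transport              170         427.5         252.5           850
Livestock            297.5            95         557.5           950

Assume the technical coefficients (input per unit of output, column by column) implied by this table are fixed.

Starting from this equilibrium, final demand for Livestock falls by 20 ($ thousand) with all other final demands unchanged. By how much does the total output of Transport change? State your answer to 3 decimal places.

Δx_T = -16.000

Technical coefficients a_ij = z_ij / X_j:
  a_TT = 170/850 = 0.20, a_LT = 297.5/850 = 0.35
  a_TL = 427.5/950 = 0.45, a_LL = 95/950 = 0.10
I − A =
  [   0.80    -0.45]
  [  -0.35     0.90]
det(I−A) = (0.80)(0.90) − (-0.45)(-0.35) = 0.5625
adj(I−A) = [[0.90, 0.45], [0.35, 0.80]]
(I − A)⁻¹ = adj(I−A) / det(I−A) ≈
  [   1.6000     0.8000]
  [   0.6222     1.4222]
Δx = (I − A)⁻¹ Δd with Δd having -20 in the Livestock component and 0 elsewhere.
So Δx_T = L_TL · (-20), where L_TL = adj(I−A)_TL / det(I−A) = 0.45 / 0.5625.
Δx_T = 0.45 × (-20) / 0.5625 = -9.00 / 0.5625 = -16.000.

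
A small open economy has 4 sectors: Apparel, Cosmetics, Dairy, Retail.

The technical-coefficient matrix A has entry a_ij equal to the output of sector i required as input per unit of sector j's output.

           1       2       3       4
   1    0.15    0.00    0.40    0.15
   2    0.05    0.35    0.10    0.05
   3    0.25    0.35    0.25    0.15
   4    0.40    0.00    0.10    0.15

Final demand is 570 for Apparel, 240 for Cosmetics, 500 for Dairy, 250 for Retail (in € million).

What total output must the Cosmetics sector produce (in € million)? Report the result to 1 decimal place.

x_2 = 928.2

I − A =
  [   0.85     0.00    -0.40    -0.15]
  [  -0.05     0.65    -0.10    -0.05]
  [  -0.25    -0.35     0.75    -0.15]
  [  -0.40     0.00    -0.10     0.85]
Compute the cofactors C_ij = (−1)^(i+j)·(3×3 minor ij) of I−A; the adjugate is their transpose:
adj(I−A) = Cᵀ =
  [ 0.373125   0.124250   0.230750   0.113875]
  [ 0.074625   0.371375   0.096250   0.052000]
  [ 0.199000   0.231875   0.430625   0.124750]
  [ 0.199000   0.085750   0.159250   0.312625]
det(I−A) = Σ_j (I−A)_1j·C_1j = (0.85)(0.373125) + (0.00)(0.074625) + (-0.40)(0.199000) + (-0.15)(0.199000) = 0.20770625
(I − A)⁻¹ = adj(I−A) / det(I−A) ≈
  [   1.7964     0.5982     1.1109     0.5483]
  [   0.3593     1.7880     0.4634     0.2504]
  [   0.9581     1.1164     2.0732     0.6006]
  [   0.9581     0.4128     0.7667     1.5051]
x = (I − A)⁻¹ d = adj(I−A)·d / det(I−A), with det(I−A) = 0.20770625:
  x_1 = (0.373125·570 + 0.124250·240 + 0.230750·500 + 0.113875·250) / 0.20770625 = 386.345 / 0.20770625 ≈ 1860.1
  x_2 = (0.074625·570 + 0.371375·240 + 0.096250·500 + 0.052000·250) / 0.20770625 = 192.79125 / 0.20770625 ≈ 928.2
  x_3 = (0.199000·570 + 0.231875·240 + 0.430625·500 + 0.124750·250) / 0.20770625 = 415.58 / 0.20770625 ≈ 2000.8
  x_4 = (0.199000·570 + 0.085750·240 + 0.159250·500 + 0.312625·250) / 0.20770625 = 291.79125 / 0.20770625 ≈ 1404.8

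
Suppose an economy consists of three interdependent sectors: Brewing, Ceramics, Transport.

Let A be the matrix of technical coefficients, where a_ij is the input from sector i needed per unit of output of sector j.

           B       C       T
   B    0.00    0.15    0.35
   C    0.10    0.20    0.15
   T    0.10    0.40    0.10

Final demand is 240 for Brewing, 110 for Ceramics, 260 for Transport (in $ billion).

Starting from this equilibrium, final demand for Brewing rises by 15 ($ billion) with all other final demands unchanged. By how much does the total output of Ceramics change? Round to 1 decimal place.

I − A =
  [   1.00    -0.15    -0.35]
  [  -0.10     0.80    -0.15]
  [  -0.10    -0.40     0.90]
Cofactors of I−A, C_ij = (−1)^(i+j)·(minor ij) (rows/columns in the sector order above):
  C_11 = (0.80)(0.90) − (-0.15)(-0.40) = 0.6600
  C_12 = −[(-0.10)(0.90) − (-0.15)(-0.10)] = 0.1050
  C_13 = (-0.10)(-0.40) − (0.80)(-0.10) = 0.1200
  C_21 = −[(-0.15)(0.90) − (-0.35)(-0.40)] = 0.2750
  C_22 = (1.00)(0.90) − (-0.35)(-0.10) = 0.8650
  C_23 = −[(1.00)(-0.40) − (-0.15)(-0.10)] = 0.4150
  C_31 = (-0.15)(-0.15) − (-0.35)(0.80) = 0.3025
  C_32 = −[(1.00)(-0.15) − (-0.35)(-0.10)] = 0.1850
  C_33 = (1.00)(0.80) − (-0.15)(-0.10) = 0.7850
det(I−A) = Σ_j (I−A)_1j·C_1j = (1.00)(0.6600) + (-0.15)(0.1050) + (-0.35)(0.1200) = 0.60225
adj(I−A) = Cᵀ =
  [ 0.6600   0.2750   0.3025]
  [ 0.1050   0.8650   0.1850]
  [ 0.1200   0.4150   0.7850]
(I − A)⁻¹ = adj(I−A) / det(I−A) ≈
  [   1.0959     0.4566     0.5023]
  [   0.1743     1.4363     0.3072]
  [   0.1993     0.6891     1.3034]
Δx = (I − A)⁻¹ Δd with Δd having +15 in the Brewing component and 0 elsewhere.
So Δx_C = L_CB · (+15), where L_CB = adj(I−A)_CB / det(I−A) = 0.1050 / 0.60225.
Δx_C = 0.1050 × (+15) / 0.60225 = 1.575 / 0.60225 ≈ 2.6.

Δx_C = 2.6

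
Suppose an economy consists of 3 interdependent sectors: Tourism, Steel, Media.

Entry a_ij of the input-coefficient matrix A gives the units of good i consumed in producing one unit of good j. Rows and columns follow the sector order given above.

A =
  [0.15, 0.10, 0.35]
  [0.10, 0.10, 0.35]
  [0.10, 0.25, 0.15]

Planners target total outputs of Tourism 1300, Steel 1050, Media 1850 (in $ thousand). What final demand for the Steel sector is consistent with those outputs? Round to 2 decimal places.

d_2 = 167.50

I − A =
  [   0.85    -0.10    -0.35]
  [  -0.10     0.90    -0.35]
  [  -0.10    -0.25     0.85]
d = (I − A) x:
  d_1 = (+0.85)·1300 + (-0.10)·1050 + (-0.35)·1850 = 352.50
  d_2 = (-0.10)·1300 + (+0.90)·1050 + (-0.35)·1850 = 167.50
  d_3 = (-0.10)·1300 + (-0.25)·1050 + (+0.85)·1850 = 1180.00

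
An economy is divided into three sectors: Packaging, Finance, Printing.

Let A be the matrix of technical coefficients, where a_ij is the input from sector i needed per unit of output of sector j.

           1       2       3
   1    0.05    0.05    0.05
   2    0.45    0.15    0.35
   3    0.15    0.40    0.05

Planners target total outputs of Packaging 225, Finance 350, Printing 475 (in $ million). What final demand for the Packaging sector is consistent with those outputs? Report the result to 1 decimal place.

d_1 = 172.5

I − A =
  [   0.95    -0.05    -0.05]
  [  -0.45     0.85    -0.35]
  [  -0.15    -0.40     0.95]
d = (I − A) x:
  d_1 = (+0.95)·225 + (-0.05)·350 + (-0.05)·475 = 172.5
  d_2 = (-0.45)·225 + (+0.85)·350 + (-0.35)·475 = 30.0
  d_3 = (-0.15)·225 + (-0.40)·350 + (+0.95)·475 = 277.5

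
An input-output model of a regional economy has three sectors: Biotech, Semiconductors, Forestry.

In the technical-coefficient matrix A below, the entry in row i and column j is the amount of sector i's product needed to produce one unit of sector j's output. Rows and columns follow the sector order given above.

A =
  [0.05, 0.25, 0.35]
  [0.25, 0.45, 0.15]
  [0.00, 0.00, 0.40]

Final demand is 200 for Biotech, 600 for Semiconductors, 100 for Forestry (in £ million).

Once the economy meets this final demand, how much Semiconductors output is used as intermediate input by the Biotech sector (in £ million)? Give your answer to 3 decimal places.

I − A =
  [   0.95    -0.25    -0.35]
  [  -0.25     0.55    -0.15]
  [   0.00     0.00     0.60]
Cofactors of I−A, C_ij = (−1)^(i+j)·(minor ij) (rows/columns in the sector order above):
  C_11 = (0.55)(0.60) − (-0.15)(0.00) = 0.3300
  C_12 = −[(-0.25)(0.60) − (-0.15)(0.00)] = 0.1500
  C_13 = (-0.25)(0.00) − (0.55)(0.00) = 0.0000
  C_21 = −[(-0.25)(0.60) − (-0.35)(0.00)] = 0.1500
  C_22 = (0.95)(0.60) − (-0.35)(0.00) = 0.5700
  C_23 = −[(0.95)(0.00) − (-0.25)(0.00)] = 0.0000
  C_31 = (-0.25)(-0.15) − (-0.35)(0.55) = 0.2300
  C_32 = −[(0.95)(-0.15) − (-0.35)(-0.25)] = 0.2300
  C_33 = (0.95)(0.55) − (-0.25)(-0.25) = 0.4600
det(I−A) = Σ_j (I−A)_1j·C_1j = (0.95)(0.3300) + (-0.25)(0.1500) + (-0.35)(0.0000) = 0.2760
adj(I−A) = Cᵀ =
  [ 0.3300   0.1500   0.2300]
  [ 0.1500   0.5700   0.2300]
  [ 0.0000   0.0000   0.4600]
(I − A)⁻¹ = adj(I−A) / det(I−A) ≈
  [   1.1957     0.5435     0.8333]
  [   0.5435     2.0652     0.8333]
  [   0.0000     0.0000     1.6667]
First solve x = (I − A)⁻¹ d = adj(I−A)·d / det(I−A); in particular x_B = (0.3300·200 + 0.1500·600 + 0.2300·100) / 0.2760 = 179.00 / 0.2760 ≈ 648.55072.
Intermediate flow from S to B: z_SB = a_SB · x_B = 0.25 × 179.00 / 0.2760 = 44.75 / 0.2760 ≈ 162.138.

z_SB = 162.138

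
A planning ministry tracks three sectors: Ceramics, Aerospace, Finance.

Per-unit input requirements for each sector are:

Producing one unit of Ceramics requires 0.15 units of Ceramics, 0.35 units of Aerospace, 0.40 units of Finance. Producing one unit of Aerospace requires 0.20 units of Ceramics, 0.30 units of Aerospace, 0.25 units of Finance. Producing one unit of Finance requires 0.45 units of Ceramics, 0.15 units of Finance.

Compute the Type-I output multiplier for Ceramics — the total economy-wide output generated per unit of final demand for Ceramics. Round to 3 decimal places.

m_C = 4.486

I − A =
  [   0.85    -0.20    -0.45]
  [  -0.35     0.70     0.00]
  [  -0.40    -0.25     0.85]
Cofactors of I−A, C_ij = (−1)^(i+j)·(minor ij) (rows/columns in the sector order above):
  C_11 = (0.70)(0.85) − (0.00)(-0.25) = 0.5950
  C_12 = −[(-0.35)(0.85) − (0.00)(-0.40)] = 0.2975
  C_13 = (-0.35)(-0.25) − (0.70)(-0.40) = 0.3675
  C_21 = −[(-0.20)(0.85) − (-0.45)(-0.25)] = 0.2825
  C_22 = (0.85)(0.85) − (-0.45)(-0.40) = 0.5425
  C_23 = −[(0.85)(-0.25) − (-0.20)(-0.40)] = 0.2925
  C_31 = (-0.20)(0.00) − (-0.45)(0.70) = 0.3150
  C_32 = −[(0.85)(0.00) − (-0.45)(-0.35)] = 0.1575
  C_33 = (0.85)(0.70) − (-0.20)(-0.35) = 0.5250
det(I−A) = Σ_j (I−A)_1j·C_1j = (0.85)(0.5950) + (-0.20)(0.2975) + (-0.45)(0.3675) = 0.280875
adj(I−A) = Cᵀ =
  [ 0.5950   0.2825   0.3150]
  [ 0.2975   0.5425   0.1575]
  [ 0.3675   0.2925   0.5250]
(I − A)⁻¹ = adj(I−A) / det(I−A) ≈
  [   2.1184     1.0058     1.1215]
  [   1.0592     1.9315     0.5607]
  [   1.3084     1.0414     1.8692]
The output multiplier for sector j is the column-j sum of the Leontief inverse (I − A)⁻¹ = adj(I−A) / det(I−A).
Column C of adj(I−A): (0.5950, 0.2975, 0.3675); det(I−A) = 0.280875.
m_C = (0.5950 + 0.2975 + 0.3675) / 0.280875 = 1.26 / 0.280875 ≈ 4.486.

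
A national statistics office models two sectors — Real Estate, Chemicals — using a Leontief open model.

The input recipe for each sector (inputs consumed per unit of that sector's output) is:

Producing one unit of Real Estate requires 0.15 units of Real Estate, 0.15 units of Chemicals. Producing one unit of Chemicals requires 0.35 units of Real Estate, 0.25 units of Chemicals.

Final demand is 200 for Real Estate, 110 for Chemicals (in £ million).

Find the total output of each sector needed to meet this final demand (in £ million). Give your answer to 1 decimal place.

x_1 = 322.2, x_2 = 211.1

I − A =
  [   0.85    -0.35]
  [  -0.15     0.75]
det(I−A) = (0.85)(0.75) − (-0.35)(-0.15) = 0.5850
adj(I−A) = [[0.75, 0.35], [0.15, 0.85]]
(I − A)⁻¹ = adj(I−A) / det(I−A) ≈
  [   1.2821     0.5983]
  [   0.2564     1.4530]
x = (I − A)⁻¹ d = adj(I−A)·d / det(I−A), with det(I−A) = 0.5850:
  x_1 = (0.75·200 + 0.35·110) / 0.5850 = 188.50 / 0.5850 ≈ 322.2
  x_2 = (0.15·200 + 0.85·110) / 0.5850 = 123.50 / 0.5850 ≈ 211.1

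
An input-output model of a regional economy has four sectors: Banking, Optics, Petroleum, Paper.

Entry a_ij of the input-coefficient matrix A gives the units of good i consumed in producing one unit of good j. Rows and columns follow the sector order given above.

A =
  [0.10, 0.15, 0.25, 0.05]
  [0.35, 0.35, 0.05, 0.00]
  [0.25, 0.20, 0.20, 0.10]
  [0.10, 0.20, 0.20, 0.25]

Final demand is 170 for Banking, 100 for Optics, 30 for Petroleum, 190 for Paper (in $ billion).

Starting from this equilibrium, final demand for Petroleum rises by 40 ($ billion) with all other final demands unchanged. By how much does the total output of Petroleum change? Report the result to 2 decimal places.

Δx_3 = 64.12

I − A =
  [   0.90    -0.15    -0.25    -0.05]
  [  -0.35     0.65    -0.05     0.00]
  [  -0.25    -0.20     0.80    -0.10]
  [  -0.10    -0.20    -0.20     0.75]
Compute the cofactors C_ij = (−1)^(i+j)·(3×3 minor ij) of I−A; the adjugate is their transpose:
adj(I−A) = Cᵀ =
  [ 0.368500   0.139500   0.134500   0.042500]
  [ 0.212875   0.466125   0.102625   0.027875]
  [ 0.187875   0.184125   0.392625   0.064875]
  [ 0.156000   0.192000   0.150000   0.357000]
det(I−A) = Σ_j (I−A)_1j·C_1j = (0.90)(0.368500) + (-0.15)(0.212875) + (-0.25)(0.187875) + (-0.05)(0.156000) = 0.24495
(I − A)⁻¹ = adj(I−A) / det(I−A) ≈
  [   1.5044     0.5695     0.5491     0.1735]
  [   0.8691     1.9029     0.4190     0.1138]
  [   0.7670     0.7517     1.6029     0.2648]
  [   0.6369     0.7838     0.6124     1.4574]
Δx = (I − A)⁻¹ Δd with Δd having +40 in the Petroleum component and 0 elsewhere.
So Δx_3 = L_33 · (+40), where L_33 = adj(I−A)_33 / det(I−A) = 0.392625 / 0.24495.
Δx_3 = 0.392625 × (+40) / 0.24495 = 15.705 / 0.24495 ≈ 64.12.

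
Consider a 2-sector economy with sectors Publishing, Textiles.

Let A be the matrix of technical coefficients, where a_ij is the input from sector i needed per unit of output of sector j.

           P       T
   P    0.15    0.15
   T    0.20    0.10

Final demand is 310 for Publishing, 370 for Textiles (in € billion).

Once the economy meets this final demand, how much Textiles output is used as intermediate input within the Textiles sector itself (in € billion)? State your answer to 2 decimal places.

z_TT = 51.22

I − A =
  [   0.85    -0.15]
  [  -0.20     0.90]
det(I−A) = (0.85)(0.90) − (-0.15)(-0.20) = 0.7350
adj(I−A) = [[0.90, 0.15], [0.20, 0.85]]
(I − A)⁻¹ = adj(I−A) / det(I−A) ≈
  [   1.2245     0.2041]
  [   0.2721     1.1565]
First solve x = (I − A)⁻¹ d = adj(I−A)·d / det(I−A); in particular x_T = (0.20·310 + 0.85·370) / 0.7350 = 376.50 / 0.7350 ≈ 512.2449.
Intermediate flow from T to T: z_TT = a_TT · x_T = 0.10 × 376.50 / 0.7350 = 37.65 / 0.7350 ≈ 51.22.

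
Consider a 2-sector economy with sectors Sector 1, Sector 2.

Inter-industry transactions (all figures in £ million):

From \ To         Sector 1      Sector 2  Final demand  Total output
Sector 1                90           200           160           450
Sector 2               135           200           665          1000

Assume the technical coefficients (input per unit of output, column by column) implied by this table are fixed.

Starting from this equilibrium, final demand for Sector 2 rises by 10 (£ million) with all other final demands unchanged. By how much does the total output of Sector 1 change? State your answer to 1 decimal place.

Δx_1 = 3.4

Technical coefficients a_ij = z_ij / X_j:
  a_11 = 90/450 = 0.20, a_21 = 135/450 = 0.30
  a_12 = 200/1000 = 0.20, a_22 = 200/1000 = 0.20
I − A =
  [   0.80    -0.20]
  [  -0.30     0.80]
det(I−A) = (0.80)(0.80) − (-0.20)(-0.30) = 0.5800
adj(I−A) = [[0.80, 0.20], [0.30, 0.80]]
(I − A)⁻¹ = adj(I−A) / det(I−A) ≈
  [   1.3793     0.3448]
  [   0.5172     1.3793]
Δx = (I − A)⁻¹ Δd with Δd having +10 in the Sector 2 component and 0 elsewhere.
So Δx_1 = L_12 · (+10), where L_12 = adj(I−A)_12 / det(I−A) = 0.20 / 0.5800.
Δx_1 = 0.20 × (+10) / 0.5800 = 2.00 / 0.5800 ≈ 3.4.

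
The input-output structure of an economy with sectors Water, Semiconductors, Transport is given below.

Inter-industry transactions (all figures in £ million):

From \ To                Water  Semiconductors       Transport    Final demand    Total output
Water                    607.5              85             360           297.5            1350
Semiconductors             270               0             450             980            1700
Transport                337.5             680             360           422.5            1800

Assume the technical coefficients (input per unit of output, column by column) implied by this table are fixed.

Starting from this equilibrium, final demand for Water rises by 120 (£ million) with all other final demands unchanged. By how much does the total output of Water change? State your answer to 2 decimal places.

Technical coefficients a_ij = z_ij / X_j:
  a_11 = 607.5/1350 = 0.45, a_21 = 270/1350 = 0.20, a_31 = 337.5/1350 = 0.25
  a_12 = 85/1700 = 0.05, a_22 = 0/1700 = 0.00, a_32 = 680/1700 = 0.40
  a_13 = 360/1800 = 0.20, a_23 = 450/1800 = 0.25, a_33 = 360/1800 = 0.20
I − A =
  [   0.55    -0.05    -0.20]
  [  -0.20     1.00    -0.25]
  [  -0.25    -0.40     0.80]
Cofactors of I−A, C_ij = (−1)^(i+j)·(minor ij) (rows/columns in the sector order above):
  C_11 = (1.00)(0.80) − (-0.25)(-0.40) = 0.7000
  C_12 = −[(-0.20)(0.80) − (-0.25)(-0.25)] = 0.2225
  C_13 = (-0.20)(-0.40) − (1.00)(-0.25) = 0.3300
  C_21 = −[(-0.05)(0.80) − (-0.20)(-0.40)] = 0.1200
  C_22 = (0.55)(0.80) − (-0.20)(-0.25) = 0.3900
  C_23 = −[(0.55)(-0.40) − (-0.05)(-0.25)] = 0.2325
  C_31 = (-0.05)(-0.25) − (-0.20)(1.00) = 0.2125
  C_32 = −[(0.55)(-0.25) − (-0.20)(-0.20)] = 0.1775
  C_33 = (0.55)(1.00) − (-0.05)(-0.20) = 0.5400
det(I−A) = Σ_j (I−A)_1j·C_1j = (0.55)(0.7000) + (-0.05)(0.2225) + (-0.20)(0.3300) = 0.307875
adj(I−A) = Cᵀ =
  [ 0.7000   0.1200   0.2125]
  [ 0.2225   0.3900   0.1775]
  [ 0.3300   0.2325   0.5400]
(I − A)⁻¹ = adj(I−A) / det(I−A) ≈
  [   2.2737     0.3898     0.6902]
  [   0.7227     1.2667     0.5765]
  [   1.0719     0.7552     1.7540]
Δx = (I − A)⁻¹ Δd with Δd having +120 in the Water component and 0 elsewhere.
So Δx_1 = L_11 · (+120), where L_11 = adj(I−A)_11 / det(I−A) = 0.7000 / 0.307875.
Δx_1 = 0.7000 × (+120) / 0.307875 = 84.00 / 0.307875 ≈ 272.84.

Δx_1 = 272.84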